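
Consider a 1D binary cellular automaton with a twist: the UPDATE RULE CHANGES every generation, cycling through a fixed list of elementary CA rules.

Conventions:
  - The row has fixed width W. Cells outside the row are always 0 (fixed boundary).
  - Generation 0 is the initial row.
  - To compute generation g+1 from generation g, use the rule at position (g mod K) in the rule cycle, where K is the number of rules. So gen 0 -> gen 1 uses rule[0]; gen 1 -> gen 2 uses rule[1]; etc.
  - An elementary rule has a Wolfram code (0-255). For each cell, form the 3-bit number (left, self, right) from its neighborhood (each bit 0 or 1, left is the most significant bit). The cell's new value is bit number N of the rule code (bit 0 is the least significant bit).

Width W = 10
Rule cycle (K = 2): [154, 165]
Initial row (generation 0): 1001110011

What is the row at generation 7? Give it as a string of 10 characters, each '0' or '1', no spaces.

Answer: 1011011000

Derivation:
Gen 0: 1001110011
Gen 1 (rule 154): 0111101110
Gen 2 (rule 165): 0011010100
Gen 3 (rule 154): 0110000010
Gen 4 (rule 165): 0000111010
Gen 5 (rule 154): 0001110001
Gen 6 (rule 165): 1100100101
Gen 7 (rule 154): 1011011000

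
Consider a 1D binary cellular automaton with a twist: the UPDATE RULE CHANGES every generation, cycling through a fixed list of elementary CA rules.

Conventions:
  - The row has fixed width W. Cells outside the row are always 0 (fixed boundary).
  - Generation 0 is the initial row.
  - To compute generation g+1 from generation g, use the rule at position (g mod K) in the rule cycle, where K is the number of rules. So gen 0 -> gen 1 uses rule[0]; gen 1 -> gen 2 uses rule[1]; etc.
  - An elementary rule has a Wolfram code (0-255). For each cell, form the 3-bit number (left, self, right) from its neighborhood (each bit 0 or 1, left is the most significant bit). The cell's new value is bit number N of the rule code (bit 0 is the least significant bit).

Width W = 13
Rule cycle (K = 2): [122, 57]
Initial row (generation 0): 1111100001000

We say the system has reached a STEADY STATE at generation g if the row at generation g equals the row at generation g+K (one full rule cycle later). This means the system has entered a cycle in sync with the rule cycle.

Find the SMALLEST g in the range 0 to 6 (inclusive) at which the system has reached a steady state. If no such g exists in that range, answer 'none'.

Gen 0: 1111100001000
Gen 1 (rule 122): 1000110010100
Gen 2 (rule 57): 0110101001011
Gen 3 (rule 122): 1111010110111
Gen 4 (rule 57): 1000101101100
Gen 5 (rule 122): 0101011111110
Gen 6 (rule 57): 0010110000001
Gen 7 (rule 122): 0101111000010
Gen 8 (rule 57): 0011000111001

Answer: none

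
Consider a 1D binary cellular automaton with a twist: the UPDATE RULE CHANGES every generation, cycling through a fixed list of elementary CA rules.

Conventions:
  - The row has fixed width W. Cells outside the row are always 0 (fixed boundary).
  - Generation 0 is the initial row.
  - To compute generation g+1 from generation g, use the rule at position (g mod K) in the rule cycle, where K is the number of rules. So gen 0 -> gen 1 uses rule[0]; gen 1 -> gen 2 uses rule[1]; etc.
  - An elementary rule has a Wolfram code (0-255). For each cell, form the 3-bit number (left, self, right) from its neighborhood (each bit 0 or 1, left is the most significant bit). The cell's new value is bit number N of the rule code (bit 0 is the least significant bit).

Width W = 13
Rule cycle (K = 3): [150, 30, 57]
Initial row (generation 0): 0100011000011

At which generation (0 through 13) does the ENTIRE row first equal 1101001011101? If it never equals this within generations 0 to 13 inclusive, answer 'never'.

Answer: 13

Derivation:
Gen 0: 0100011000011
Gen 1 (rule 150): 1110100100100
Gen 2 (rule 30): 1000111111110
Gen 3 (rule 57): 0110100000001
Gen 4 (rule 150): 1000110000011
Gen 5 (rule 30): 1101101000110
Gen 6 (rule 57): 1011010110101
Gen 7 (rule 150): 1000010000101
Gen 8 (rule 30): 1100111001101
Gen 9 (rule 57): 1010100101010
Gen 10 (rule 150): 1010111101011
Gen 11 (rule 30): 1010100001010
Gen 12 (rule 57): 0101011100101
Gen 13 (rule 150): 1101001011101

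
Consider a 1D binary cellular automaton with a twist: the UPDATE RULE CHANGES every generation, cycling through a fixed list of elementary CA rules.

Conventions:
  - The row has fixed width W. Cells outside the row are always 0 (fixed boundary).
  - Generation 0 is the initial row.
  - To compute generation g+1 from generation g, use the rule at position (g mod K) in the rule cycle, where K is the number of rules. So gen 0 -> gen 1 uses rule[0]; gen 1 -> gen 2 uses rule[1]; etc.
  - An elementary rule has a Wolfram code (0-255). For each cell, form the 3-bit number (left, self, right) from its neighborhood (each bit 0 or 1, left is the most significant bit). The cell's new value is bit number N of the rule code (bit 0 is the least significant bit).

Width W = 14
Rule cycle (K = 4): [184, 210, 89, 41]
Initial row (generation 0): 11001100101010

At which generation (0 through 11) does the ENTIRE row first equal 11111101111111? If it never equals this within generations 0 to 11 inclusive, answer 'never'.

Gen 0: 11001100101010
Gen 1 (rule 184): 10101010010101
Gen 2 (rule 210): 00000001100000
Gen 3 (rule 89): 11111101111111
Gen 4 (rule 41): 10000011000000
Gen 5 (rule 184): 01000010100000
Gen 6 (rule 210): 10100100010000
Gen 7 (rule 89): 00010011001111
Gen 8 (rule 41): 11000010001000
Gen 9 (rule 184): 10100001000100
Gen 10 (rule 210): 00010010101010
Gen 11 (rule 89): 11001000000001

Answer: 3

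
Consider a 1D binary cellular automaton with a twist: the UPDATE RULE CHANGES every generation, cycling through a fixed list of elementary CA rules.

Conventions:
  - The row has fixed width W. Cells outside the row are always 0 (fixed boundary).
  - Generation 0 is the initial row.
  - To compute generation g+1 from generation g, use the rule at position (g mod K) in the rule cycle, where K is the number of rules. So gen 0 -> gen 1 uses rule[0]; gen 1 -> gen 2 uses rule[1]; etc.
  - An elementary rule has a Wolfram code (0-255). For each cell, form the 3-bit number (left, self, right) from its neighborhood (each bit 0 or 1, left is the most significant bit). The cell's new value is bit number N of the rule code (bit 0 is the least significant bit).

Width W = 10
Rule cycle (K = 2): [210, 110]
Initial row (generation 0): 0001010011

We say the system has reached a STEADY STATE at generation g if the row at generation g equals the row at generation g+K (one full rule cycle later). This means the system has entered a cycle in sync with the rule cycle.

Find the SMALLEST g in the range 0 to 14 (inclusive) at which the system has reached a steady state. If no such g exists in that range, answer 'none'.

Gen 0: 0001010011
Gen 1 (rule 210): 0010001101
Gen 2 (rule 110): 0110011111
Gen 3 (rule 210): 1011101111
Gen 4 (rule 110): 1110111001
Gen 5 (rule 210): 0110011110
Gen 6 (rule 110): 1110110010
Gen 7 (rule 210): 0110011101
Gen 8 (rule 110): 1110110111
Gen 9 (rule 210): 0110010011
Gen 10 (rule 110): 1110110111
Gen 11 (rule 210): 0110010011
Gen 12 (rule 110): 1110110111
Gen 13 (rule 210): 0110010011
Gen 14 (rule 110): 1110110111
Gen 15 (rule 210): 0110010011
Gen 16 (rule 110): 1110110111

Answer: 8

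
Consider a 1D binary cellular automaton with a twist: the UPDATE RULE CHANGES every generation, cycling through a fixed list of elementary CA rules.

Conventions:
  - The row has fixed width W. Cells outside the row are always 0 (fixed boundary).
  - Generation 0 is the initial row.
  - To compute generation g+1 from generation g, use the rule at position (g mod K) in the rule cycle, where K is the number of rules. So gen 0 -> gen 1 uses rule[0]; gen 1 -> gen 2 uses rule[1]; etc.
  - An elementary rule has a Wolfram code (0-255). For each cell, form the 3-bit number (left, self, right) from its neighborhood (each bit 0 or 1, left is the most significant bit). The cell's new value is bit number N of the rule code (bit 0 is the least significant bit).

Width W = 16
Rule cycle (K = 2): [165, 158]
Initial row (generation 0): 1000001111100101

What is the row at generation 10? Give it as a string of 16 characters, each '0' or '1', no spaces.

Answer: 1111101001111010

Derivation:
Gen 0: 1000001111100101
Gen 1 (rule 165): 1011100111000111
Gen 2 (rule 158): 1011011110101110
Gen 3 (rule 165): 1100101101110100
Gen 4 (rule 158): 1011101001100110
Gen 5 (rule 165): 1101011000000000
Gen 6 (rule 158): 1001010100000000
Gen 7 (rule 165): 1001111101111111
Gen 8 (rule 158): 1111111001111110
Gen 9 (rule 165): 0111110000111100
Gen 10 (rule 158): 1111101001111010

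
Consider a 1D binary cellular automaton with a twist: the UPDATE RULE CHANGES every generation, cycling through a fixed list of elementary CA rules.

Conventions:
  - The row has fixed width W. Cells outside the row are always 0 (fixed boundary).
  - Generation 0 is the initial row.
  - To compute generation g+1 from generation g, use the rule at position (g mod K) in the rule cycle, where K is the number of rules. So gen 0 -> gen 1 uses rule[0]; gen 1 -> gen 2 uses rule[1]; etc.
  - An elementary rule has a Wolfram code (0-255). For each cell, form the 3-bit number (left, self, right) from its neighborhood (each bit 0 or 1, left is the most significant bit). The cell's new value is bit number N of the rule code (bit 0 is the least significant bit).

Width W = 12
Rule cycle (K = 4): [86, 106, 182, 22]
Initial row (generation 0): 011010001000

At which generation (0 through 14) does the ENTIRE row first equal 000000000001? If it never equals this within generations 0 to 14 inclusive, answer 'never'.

Gen 0: 011010001000
Gen 1 (rule 86): 101011011100
Gen 2 (rule 106): 010111110100
Gen 3 (rule 182): 111011101110
Gen 4 (rule 22): 000000000001
Gen 5 (rule 86): 000000000011
Gen 6 (rule 106): 000000000111
Gen 7 (rule 182): 000000001010
Gen 8 (rule 22): 000000011011
Gen 9 (rule 86): 000000101001
Gen 10 (rule 106): 000001010010
Gen 11 (rule 182): 000011111111
Gen 12 (rule 22): 000100000000
Gen 13 (rule 86): 001110000000
Gen 14 (rule 106): 011010000000

Answer: 4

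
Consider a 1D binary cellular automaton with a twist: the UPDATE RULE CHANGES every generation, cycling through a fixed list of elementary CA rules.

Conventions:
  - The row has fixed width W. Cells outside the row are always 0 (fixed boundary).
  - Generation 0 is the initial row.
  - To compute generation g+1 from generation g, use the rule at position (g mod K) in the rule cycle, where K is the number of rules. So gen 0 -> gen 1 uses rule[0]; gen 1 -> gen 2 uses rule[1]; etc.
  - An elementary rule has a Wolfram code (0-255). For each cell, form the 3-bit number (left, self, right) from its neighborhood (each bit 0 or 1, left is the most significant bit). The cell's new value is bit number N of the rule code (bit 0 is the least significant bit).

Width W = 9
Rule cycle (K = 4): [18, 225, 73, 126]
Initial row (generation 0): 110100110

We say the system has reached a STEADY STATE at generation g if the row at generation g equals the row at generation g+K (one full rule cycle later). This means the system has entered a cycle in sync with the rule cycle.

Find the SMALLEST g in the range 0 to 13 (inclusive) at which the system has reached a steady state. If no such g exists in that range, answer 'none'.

Answer: 3

Derivation:
Gen 0: 110100110
Gen 1 (rule 18): 000011001
Gen 2 (rule 225): 111001000
Gen 3 (rule 73): 101000011
Gen 4 (rule 126): 111100111
Gen 5 (rule 18): 000011000
Gen 6 (rule 225): 111001011
Gen 7 (rule 73): 101000011
Gen 8 (rule 126): 111100111
Gen 9 (rule 18): 000011000
Gen 10 (rule 225): 111001011
Gen 11 (rule 73): 101000011
Gen 12 (rule 126): 111100111
Gen 13 (rule 18): 000011000
Gen 14 (rule 225): 111001011
Gen 15 (rule 73): 101000011
Gen 16 (rule 126): 111100111
Gen 17 (rule 18): 000011000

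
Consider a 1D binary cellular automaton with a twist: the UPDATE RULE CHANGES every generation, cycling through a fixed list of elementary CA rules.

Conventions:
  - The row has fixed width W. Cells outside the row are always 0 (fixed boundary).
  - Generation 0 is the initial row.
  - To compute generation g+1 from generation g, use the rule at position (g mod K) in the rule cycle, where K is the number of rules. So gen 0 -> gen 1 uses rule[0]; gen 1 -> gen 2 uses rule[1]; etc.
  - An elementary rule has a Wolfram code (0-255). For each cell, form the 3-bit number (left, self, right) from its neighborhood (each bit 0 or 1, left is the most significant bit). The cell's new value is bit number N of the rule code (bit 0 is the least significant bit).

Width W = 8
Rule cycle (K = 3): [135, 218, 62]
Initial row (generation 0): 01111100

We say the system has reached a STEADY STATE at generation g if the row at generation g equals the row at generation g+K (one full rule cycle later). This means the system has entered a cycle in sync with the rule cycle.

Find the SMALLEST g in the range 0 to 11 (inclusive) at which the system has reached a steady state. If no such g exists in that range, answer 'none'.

Gen 0: 01111100
Gen 1 (rule 135): 10111001
Gen 2 (rule 218): 00111110
Gen 3 (rule 62): 01100001
Gen 4 (rule 135): 10001111
Gen 5 (rule 218): 01011111
Gen 6 (rule 62): 11110000
Gen 7 (rule 135): 01100111
Gen 8 (rule 218): 11111111
Gen 9 (rule 62): 10000000
Gen 10 (rule 135): 10111111
Gen 11 (rule 218): 00111111
Gen 12 (rule 62): 01100000
Gen 13 (rule 135): 10001111
Gen 14 (rule 218): 01011111

Answer: none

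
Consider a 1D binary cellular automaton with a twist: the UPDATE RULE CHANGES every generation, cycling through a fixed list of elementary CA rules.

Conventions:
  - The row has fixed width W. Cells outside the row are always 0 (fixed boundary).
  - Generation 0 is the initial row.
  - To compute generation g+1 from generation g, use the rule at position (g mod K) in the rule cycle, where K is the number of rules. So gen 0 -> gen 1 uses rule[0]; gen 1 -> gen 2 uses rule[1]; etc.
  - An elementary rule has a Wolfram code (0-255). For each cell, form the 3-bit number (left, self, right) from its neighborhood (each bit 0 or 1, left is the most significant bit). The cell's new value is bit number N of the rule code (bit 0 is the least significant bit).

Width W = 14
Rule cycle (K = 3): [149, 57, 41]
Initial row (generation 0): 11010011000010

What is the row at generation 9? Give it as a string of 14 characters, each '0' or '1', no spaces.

Gen 0: 11010011000010
Gen 1 (rule 149): 00011000111011
Gen 2 (rule 57): 11010110100110
Gen 3 (rule 41): 10101101000100
Gen 4 (rule 149): 10100001110111
Gen 5 (rule 57): 01011101001100
Gen 6 (rule 41): 00110010001001
Gen 7 (rule 149): 10001011101101
Gen 8 (rule 57): 01100110011010
Gen 9 (rule 41): 01000100010100

Answer: 01000100010100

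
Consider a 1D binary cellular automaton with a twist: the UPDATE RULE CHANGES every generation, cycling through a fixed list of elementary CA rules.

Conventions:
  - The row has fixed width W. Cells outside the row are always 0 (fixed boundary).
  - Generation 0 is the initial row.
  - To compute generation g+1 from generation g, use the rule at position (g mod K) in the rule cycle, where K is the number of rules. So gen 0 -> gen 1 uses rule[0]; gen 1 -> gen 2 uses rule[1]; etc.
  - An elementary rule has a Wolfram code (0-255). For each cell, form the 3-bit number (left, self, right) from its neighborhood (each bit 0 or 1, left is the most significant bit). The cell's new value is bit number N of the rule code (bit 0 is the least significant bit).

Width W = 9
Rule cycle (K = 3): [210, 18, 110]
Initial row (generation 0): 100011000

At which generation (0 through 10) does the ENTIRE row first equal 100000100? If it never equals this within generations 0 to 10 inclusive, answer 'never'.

Answer: 8

Derivation:
Gen 0: 100011000
Gen 1 (rule 210): 010101100
Gen 2 (rule 18): 100000010
Gen 3 (rule 110): 100000110
Gen 4 (rule 210): 010001011
Gen 5 (rule 18): 101010000
Gen 6 (rule 110): 111110000
Gen 7 (rule 210): 011111000
Gen 8 (rule 18): 100000100
Gen 9 (rule 110): 100001100
Gen 10 (rule 210): 010010110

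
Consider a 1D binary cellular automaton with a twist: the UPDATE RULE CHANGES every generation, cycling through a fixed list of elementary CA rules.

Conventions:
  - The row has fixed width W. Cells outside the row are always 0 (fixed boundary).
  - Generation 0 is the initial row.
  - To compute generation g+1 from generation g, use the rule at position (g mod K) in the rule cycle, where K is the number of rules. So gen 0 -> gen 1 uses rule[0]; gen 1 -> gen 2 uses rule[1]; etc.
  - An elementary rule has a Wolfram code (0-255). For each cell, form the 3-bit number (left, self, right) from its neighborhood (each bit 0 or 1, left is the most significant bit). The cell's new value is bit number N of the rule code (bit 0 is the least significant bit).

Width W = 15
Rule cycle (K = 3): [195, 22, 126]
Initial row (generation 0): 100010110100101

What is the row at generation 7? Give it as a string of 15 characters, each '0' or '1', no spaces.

Gen 0: 100010110100101
Gen 1 (rule 195): 001100010001000
Gen 2 (rule 22): 010010111011100
Gen 3 (rule 126): 111111101110110
Gen 4 (rule 195): 011111100110010
Gen 5 (rule 22): 100000011001111
Gen 6 (rule 126): 110000111111001
Gen 7 (rule 195): 010111011111010

Answer: 010111011111010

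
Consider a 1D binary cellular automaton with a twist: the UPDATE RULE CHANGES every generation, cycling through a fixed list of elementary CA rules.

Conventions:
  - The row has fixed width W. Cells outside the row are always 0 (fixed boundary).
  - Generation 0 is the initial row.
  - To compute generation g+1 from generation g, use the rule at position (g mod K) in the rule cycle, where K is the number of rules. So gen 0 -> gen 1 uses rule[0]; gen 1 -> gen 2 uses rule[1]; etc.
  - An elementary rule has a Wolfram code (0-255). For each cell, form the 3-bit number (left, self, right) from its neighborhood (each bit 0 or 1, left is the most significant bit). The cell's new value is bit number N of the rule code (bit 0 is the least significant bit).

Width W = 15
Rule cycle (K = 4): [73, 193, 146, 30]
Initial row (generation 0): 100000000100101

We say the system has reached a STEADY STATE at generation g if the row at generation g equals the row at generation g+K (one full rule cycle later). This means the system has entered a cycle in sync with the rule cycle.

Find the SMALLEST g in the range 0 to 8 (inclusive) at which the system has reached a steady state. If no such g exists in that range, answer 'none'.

Gen 0: 100000000100101
Gen 1 (rule 73): 001111110000000
Gen 2 (rule 193): 100111110111111
Gen 3 (rule 146): 011011100011110
Gen 4 (rule 30): 110010010110001
Gen 5 (rule 73): 110000000110100
Gen 6 (rule 193): 010111110010001
Gen 7 (rule 146): 100011101101010
Gen 8 (rule 30): 110110001001011
Gen 9 (rule 73): 110110100000011
Gen 10 (rule 193): 010010001111001
Gen 11 (rule 146): 101101010110110
Gen 12 (rule 30): 101001010100101

Answer: none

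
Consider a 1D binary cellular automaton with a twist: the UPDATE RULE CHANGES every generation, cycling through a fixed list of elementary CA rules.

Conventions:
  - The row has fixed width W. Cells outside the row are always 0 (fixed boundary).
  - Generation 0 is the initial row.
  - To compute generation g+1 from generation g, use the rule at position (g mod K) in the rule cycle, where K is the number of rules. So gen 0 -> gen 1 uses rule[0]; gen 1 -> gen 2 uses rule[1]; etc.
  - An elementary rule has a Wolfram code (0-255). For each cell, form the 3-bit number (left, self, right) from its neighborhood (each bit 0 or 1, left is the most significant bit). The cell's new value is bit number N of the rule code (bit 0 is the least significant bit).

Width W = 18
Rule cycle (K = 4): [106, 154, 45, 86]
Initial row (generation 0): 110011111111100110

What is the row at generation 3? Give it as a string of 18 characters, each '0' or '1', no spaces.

Answer: 100111011101001011

Derivation:
Gen 0: 110011111111100110
Gen 1 (rule 106): 110110000000101110
Gen 2 (rule 154): 100101000001001101
Gen 3 (rule 45): 100111011101001011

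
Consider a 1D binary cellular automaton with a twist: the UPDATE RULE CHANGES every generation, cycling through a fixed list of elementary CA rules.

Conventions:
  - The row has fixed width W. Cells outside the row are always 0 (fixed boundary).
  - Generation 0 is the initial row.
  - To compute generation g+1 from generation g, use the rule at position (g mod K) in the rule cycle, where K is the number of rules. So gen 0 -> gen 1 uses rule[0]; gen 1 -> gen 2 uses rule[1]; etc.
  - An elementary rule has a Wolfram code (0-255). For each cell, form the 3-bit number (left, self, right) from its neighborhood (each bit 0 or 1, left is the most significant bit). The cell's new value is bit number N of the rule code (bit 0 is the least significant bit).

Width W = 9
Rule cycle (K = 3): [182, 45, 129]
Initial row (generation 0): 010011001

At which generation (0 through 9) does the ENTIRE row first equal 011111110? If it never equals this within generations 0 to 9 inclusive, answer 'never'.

Answer: 5

Derivation:
Gen 0: 010011001
Gen 1 (rule 182): 111100111
Gen 2 (rule 45): 100000100
Gen 3 (rule 129): 001110001
Gen 4 (rule 182): 010101011
Gen 5 (rule 45): 011111110
Gen 6 (rule 129): 001111100
Gen 7 (rule 182): 010111010
Gen 8 (rule 45): 011100110
Gen 9 (rule 129): 001000000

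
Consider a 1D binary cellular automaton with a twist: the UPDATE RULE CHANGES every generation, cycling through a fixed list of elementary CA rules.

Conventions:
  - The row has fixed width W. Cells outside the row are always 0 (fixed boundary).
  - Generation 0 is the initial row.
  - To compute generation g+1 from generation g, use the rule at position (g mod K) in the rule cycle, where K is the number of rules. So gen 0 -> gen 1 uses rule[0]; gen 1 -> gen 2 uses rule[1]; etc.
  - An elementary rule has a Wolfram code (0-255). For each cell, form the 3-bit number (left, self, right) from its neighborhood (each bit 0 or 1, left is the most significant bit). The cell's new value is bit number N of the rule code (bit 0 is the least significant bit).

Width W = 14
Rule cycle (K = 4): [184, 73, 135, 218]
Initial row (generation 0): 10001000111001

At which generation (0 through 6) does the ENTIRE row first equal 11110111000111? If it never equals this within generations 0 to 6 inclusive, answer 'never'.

Answer: 3

Derivation:
Gen 0: 10001000111001
Gen 1 (rule 184): 01000100110100
Gen 2 (rule 73): 00010000110001
Gen 3 (rule 135): 11110111000111
Gen 4 (rule 218): 11110111101111
Gen 5 (rule 184): 11101111011110
Gen 6 (rule 73): 10101001010010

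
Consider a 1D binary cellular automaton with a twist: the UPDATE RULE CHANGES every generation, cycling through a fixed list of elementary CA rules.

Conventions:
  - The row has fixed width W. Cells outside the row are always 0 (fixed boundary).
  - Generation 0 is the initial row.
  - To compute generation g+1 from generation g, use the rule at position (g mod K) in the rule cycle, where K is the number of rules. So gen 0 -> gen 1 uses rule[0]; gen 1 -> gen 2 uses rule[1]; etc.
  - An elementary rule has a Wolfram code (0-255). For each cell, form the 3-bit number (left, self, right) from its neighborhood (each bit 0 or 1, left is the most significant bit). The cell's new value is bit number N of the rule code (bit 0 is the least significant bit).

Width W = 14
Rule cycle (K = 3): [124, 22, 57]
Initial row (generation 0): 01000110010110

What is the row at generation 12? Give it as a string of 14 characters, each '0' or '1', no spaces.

Answer: 10101111101000

Derivation:
Gen 0: 01000110010110
Gen 1 (rule 124): 01100111011111
Gen 2 (rule 22): 10011000000000
Gen 3 (rule 57): 01010111111111
Gen 4 (rule 124): 01111100000001
Gen 5 (rule 22): 10000010000011
Gen 6 (rule 57): 01111001111010
Gen 7 (rule 124): 01001101001111
Gen 8 (rule 22): 11110001110000
Gen 9 (rule 57): 10001101001111
Gen 10 (rule 124): 11001111101001
Gen 11 (rule 22): 00110000001111
Gen 12 (rule 57): 10101111101000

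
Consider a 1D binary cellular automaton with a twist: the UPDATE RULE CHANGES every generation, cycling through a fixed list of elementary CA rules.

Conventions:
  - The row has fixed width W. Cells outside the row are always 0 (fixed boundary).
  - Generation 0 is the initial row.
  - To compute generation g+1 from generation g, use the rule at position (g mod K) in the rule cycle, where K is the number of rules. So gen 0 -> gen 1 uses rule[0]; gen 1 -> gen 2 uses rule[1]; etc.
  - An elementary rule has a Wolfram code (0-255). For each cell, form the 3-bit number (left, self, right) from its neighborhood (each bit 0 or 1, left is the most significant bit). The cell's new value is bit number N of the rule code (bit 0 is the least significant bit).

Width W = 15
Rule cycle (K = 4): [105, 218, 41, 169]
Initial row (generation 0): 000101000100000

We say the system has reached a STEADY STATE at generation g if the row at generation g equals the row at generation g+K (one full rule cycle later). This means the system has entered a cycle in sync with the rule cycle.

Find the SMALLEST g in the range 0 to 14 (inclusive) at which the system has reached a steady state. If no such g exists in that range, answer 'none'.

Answer: none

Derivation:
Gen 0: 000101000100000
Gen 1 (rule 105): 110010010001111
Gen 2 (rule 218): 111101101011111
Gen 3 (rule 41): 100011010110000
Gen 4 (rule 169): 001010101100111
Gen 5 (rule 105): 100101011100101
Gen 6 (rule 218): 011000011111000
Gen 7 (rule 41): 010011010000011
Gen 8 (rule 169): 000010100111010
Gen 9 (rule 105): 111001000101100
Gen 10 (rule 218): 111110101001110
Gen 11 (rule 41): 100001010001000
Gen 12 (rule 169): 001100100100011
Gen 13 (rule 105): 101100000001011
Gen 14 (rule 218): 001110000010011
Gen 15 (rule 41): 101000111000010
Gen 16 (rule 169): 010010110011000
Gen 17 (rule 105): 000001110011011
Gen 18 (rule 218): 000011111111011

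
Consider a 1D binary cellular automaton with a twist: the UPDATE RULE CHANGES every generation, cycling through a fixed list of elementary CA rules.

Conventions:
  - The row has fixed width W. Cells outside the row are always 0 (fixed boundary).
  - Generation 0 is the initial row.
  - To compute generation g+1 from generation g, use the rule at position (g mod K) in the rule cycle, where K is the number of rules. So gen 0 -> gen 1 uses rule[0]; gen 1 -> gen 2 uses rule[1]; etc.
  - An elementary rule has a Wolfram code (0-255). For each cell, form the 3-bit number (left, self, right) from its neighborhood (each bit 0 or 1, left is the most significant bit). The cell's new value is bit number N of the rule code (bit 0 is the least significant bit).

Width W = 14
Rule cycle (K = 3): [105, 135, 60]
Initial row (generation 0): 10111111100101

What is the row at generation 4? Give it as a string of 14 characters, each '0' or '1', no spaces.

Gen 0: 10111111100101
Gen 1 (rule 105): 01100000100010
Gen 2 (rule 135): 10001111101110
Gen 3 (rule 60): 11001000011001
Gen 4 (rule 105): 11000011011000

Answer: 11000011011000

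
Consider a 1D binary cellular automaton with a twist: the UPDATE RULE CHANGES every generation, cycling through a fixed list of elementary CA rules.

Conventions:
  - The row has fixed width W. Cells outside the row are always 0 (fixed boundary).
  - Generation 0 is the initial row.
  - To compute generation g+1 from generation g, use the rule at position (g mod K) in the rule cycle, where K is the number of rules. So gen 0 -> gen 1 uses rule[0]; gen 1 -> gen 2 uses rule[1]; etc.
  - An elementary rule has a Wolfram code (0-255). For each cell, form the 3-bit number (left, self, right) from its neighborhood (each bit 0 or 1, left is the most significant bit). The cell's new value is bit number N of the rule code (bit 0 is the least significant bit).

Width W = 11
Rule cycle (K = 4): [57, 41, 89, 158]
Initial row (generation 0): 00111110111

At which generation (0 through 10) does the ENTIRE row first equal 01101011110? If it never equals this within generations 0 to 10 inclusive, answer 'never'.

Answer: 4

Derivation:
Gen 0: 00111110111
Gen 1 (rule 57): 10100001100
Gen 2 (rule 41): 01001101001
Gen 3 (rule 89): 00101100100
Gen 4 (rule 158): 01101011110
Gen 5 (rule 57): 01010110001
Gen 6 (rule 41): 00101100100
Gen 7 (rule 89): 10001110011
Gen 8 (rule 158): 11011101110
Gen 9 (rule 57): 10110011001
Gen 10 (rule 41): 01100010000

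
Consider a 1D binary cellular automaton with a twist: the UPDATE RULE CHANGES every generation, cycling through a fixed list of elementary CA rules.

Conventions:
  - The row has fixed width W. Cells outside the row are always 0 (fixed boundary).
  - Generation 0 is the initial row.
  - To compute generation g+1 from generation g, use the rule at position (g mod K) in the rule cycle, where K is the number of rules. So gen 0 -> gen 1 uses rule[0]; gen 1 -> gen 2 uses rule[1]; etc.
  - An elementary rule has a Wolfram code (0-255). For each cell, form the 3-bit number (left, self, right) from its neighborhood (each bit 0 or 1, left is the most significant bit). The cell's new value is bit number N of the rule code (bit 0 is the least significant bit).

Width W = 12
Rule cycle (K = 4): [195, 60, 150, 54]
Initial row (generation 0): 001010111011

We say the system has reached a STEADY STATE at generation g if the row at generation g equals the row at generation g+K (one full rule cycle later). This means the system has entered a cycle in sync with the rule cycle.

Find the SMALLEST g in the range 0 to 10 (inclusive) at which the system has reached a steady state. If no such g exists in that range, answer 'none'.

Gen 0: 001010111011
Gen 1 (rule 195): 110000011001
Gen 2 (rule 60): 101000010101
Gen 3 (rule 150): 101100110101
Gen 4 (rule 54): 110011001111
Gen 5 (rule 195): 010101010111
Gen 6 (rule 60): 011111111100
Gen 7 (rule 150): 101111111010
Gen 8 (rule 54): 110000000111
Gen 9 (rule 195): 010111111011
Gen 10 (rule 60): 011100000110
Gen 11 (rule 150): 101010001001
Gen 12 (rule 54): 111111011111
Gen 13 (rule 195): 011111001111
Gen 14 (rule 60): 010000101000

Answer: none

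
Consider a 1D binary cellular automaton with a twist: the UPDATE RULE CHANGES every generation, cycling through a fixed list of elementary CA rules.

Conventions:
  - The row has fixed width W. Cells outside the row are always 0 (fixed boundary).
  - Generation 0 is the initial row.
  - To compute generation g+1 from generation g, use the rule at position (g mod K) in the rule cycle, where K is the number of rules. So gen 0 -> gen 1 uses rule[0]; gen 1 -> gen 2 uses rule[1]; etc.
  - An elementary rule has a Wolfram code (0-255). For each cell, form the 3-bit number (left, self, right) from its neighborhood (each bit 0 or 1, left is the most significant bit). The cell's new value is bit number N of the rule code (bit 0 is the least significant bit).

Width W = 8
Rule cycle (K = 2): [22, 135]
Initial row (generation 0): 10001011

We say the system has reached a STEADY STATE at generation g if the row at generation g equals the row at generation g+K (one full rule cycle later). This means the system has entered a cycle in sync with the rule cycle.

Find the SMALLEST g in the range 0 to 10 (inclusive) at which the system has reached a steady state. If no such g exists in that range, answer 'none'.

Gen 0: 10001011
Gen 1 (rule 22): 11011000
Gen 2 (rule 135): 00000011
Gen 3 (rule 22): 00000100
Gen 4 (rule 135): 11111101
Gen 5 (rule 22): 00000001
Gen 6 (rule 135): 11111111
Gen 7 (rule 22): 00000000
Gen 8 (rule 135): 11111111
Gen 9 (rule 22): 00000000
Gen 10 (rule 135): 11111111
Gen 11 (rule 22): 00000000
Gen 12 (rule 135): 11111111

Answer: 6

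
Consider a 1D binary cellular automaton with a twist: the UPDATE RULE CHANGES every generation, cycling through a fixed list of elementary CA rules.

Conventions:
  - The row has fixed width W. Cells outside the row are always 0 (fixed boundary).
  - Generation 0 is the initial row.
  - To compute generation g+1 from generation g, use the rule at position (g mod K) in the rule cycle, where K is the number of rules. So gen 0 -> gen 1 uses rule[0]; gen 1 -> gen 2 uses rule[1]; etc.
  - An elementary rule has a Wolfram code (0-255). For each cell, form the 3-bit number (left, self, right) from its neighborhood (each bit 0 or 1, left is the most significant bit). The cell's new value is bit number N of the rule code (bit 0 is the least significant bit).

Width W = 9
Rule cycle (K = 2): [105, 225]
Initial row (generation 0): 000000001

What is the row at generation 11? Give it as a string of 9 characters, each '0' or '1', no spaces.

Answer: 001011010

Derivation:
Gen 0: 000000001
Gen 1 (rule 105): 111111100
Gen 2 (rule 225): 011111101
Gen 3 (rule 105): 010000110
Gen 4 (rule 225): 000110010
Gen 5 (rule 105): 110110000
Gen 6 (rule 225): 011010111
Gen 7 (rule 105): 011101101
Gen 8 (rule 225): 001110110
Gen 9 (rule 105): 101011110
Gen 10 (rule 225): 010101110
Gen 11 (rule 105): 001011010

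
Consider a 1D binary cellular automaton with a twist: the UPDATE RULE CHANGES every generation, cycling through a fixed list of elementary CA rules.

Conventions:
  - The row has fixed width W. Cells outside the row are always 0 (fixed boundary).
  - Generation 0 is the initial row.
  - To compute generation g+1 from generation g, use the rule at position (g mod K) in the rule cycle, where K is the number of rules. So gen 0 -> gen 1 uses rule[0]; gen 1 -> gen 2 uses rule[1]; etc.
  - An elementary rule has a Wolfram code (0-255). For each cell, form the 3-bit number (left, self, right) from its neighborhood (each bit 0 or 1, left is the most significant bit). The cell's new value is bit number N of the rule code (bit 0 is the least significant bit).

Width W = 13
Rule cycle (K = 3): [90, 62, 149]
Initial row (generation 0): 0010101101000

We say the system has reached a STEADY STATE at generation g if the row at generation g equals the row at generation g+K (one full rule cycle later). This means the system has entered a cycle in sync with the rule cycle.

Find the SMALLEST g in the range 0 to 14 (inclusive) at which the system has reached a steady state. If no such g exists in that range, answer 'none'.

Gen 0: 0010101101000
Gen 1 (rule 90): 0100001100100
Gen 2 (rule 62): 1110011011110
Gen 3 (rule 149): 0101000001101
Gen 4 (rule 90): 1000100011100
Gen 5 (rule 62): 1101110110010
Gen 6 (rule 149): 0000100001011
Gen 7 (rule 90): 0001010010011
Gen 8 (rule 62): 0011111111110
Gen 9 (rule 149): 1001111111101
Gen 10 (rule 90): 0111000000100
Gen 11 (rule 62): 1100100001110
Gen 12 (rule 149): 0010111100101
Gen 13 (rule 90): 0100100111000
Gen 14 (rule 62): 1111111100100
Gen 15 (rule 149): 0111111010111
Gen 16 (rule 90): 1100001000101
Gen 17 (rule 62): 1010011101111

Answer: none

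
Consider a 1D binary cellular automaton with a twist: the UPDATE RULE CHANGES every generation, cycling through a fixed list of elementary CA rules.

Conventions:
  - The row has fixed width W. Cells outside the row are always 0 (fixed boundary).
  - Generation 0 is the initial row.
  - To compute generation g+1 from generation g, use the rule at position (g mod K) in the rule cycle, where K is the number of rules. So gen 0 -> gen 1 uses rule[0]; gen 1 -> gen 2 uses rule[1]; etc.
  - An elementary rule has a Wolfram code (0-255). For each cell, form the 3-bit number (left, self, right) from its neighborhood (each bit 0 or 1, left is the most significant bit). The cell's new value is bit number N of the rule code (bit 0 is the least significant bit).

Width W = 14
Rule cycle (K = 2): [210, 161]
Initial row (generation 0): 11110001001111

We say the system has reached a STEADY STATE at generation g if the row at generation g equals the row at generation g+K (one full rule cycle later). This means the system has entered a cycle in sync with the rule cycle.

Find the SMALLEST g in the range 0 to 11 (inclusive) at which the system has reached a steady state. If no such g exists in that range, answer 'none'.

Answer: 8

Derivation:
Gen 0: 11110001001111
Gen 1 (rule 210): 01111010110111
Gen 2 (rule 161): 00110101001010
Gen 3 (rule 210): 01010000110001
Gen 4 (rule 161): 00100110000100
Gen 5 (rule 210): 01011011001010
Gen 6 (rule 161): 00100100000100
Gen 7 (rule 210): 01011010001010
Gen 8 (rule 161): 00100100100100
Gen 9 (rule 210): 01011011011010
Gen 10 (rule 161): 00100100100100
Gen 11 (rule 210): 01011011011010
Gen 12 (rule 161): 00100100100100
Gen 13 (rule 210): 01011011011010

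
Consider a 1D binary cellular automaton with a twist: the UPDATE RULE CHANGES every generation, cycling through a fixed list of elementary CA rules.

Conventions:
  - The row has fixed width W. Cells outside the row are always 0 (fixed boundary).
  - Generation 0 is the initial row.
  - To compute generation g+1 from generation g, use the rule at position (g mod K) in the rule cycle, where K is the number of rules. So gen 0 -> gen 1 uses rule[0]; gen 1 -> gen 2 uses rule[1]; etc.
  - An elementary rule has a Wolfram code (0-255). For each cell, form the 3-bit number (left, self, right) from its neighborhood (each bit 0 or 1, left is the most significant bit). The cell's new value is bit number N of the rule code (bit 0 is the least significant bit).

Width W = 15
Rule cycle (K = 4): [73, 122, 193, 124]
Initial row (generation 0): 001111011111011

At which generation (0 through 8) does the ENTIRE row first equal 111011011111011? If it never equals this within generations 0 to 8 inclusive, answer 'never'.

Gen 0: 001111011111011
Gen 1 (rule 73): 101001010001011
Gen 2 (rule 122): 010110101010111
Gen 3 (rule 193): 000010000000011
Gen 4 (rule 124): 000011000000011
Gen 5 (rule 73): 111011011111011
Gen 6 (rule 122): 101111110001111
Gen 7 (rule 193): 000111110100111
Gen 8 (rule 124): 000100011110101

Answer: 5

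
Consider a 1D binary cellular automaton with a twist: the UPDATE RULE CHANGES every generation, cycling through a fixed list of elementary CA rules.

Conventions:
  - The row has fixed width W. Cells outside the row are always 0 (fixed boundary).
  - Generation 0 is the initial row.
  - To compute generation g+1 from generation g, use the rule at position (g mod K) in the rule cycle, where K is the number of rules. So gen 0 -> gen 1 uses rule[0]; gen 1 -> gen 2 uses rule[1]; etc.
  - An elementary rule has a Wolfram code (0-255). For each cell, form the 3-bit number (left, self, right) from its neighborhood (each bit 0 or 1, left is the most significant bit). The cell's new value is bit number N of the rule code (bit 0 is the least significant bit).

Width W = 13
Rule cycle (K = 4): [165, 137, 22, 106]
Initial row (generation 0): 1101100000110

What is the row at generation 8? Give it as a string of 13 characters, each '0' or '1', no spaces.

Gen 0: 1101100000110
Gen 1 (rule 165): 0010001110000
Gen 2 (rule 137): 1000101100111
Gen 3 (rule 22): 1101100011000
Gen 4 (rule 106): 1111100111000
Gen 5 (rule 165): 0111000010011
Gen 6 (rule 137): 0110011000010
Gen 7 (rule 22): 1001100100111
Gen 8 (rule 106): 0011101001101

Answer: 0011101001101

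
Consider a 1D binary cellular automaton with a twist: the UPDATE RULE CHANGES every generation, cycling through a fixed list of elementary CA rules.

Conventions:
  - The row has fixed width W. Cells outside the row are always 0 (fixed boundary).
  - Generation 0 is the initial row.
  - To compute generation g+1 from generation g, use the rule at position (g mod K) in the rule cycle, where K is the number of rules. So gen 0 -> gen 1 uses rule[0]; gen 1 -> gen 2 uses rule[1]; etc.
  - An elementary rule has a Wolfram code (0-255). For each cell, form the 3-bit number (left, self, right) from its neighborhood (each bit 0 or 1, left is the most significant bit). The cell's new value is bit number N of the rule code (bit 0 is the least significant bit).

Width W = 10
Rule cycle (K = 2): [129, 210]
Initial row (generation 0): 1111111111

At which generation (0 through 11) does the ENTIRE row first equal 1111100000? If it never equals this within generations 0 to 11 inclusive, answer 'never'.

Gen 0: 1111111111
Gen 1 (rule 129): 0111111110
Gen 2 (rule 210): 1011111111
Gen 3 (rule 129): 0001111110
Gen 4 (rule 210): 0010111111
Gen 5 (rule 129): 1000011110
Gen 6 (rule 210): 0100101111
Gen 7 (rule 129): 0000000110
Gen 8 (rule 210): 0000001011
Gen 9 (rule 129): 1111100000
Gen 10 (rule 210): 0111110000
Gen 11 (rule 129): 0011100111

Answer: 9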